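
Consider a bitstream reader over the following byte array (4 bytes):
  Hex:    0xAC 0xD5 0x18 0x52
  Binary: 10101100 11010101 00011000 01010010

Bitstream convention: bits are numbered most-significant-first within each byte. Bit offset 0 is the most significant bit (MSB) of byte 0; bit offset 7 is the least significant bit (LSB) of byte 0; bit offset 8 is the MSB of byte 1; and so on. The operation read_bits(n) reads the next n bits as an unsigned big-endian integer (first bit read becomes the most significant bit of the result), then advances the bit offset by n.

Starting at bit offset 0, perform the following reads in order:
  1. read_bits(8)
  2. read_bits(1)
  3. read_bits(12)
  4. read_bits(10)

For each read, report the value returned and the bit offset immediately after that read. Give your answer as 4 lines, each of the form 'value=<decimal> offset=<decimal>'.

Answer: value=172 offset=8
value=1 offset=9
value=2723 offset=21
value=41 offset=31

Derivation:
Read 1: bits[0:8] width=8 -> value=172 (bin 10101100); offset now 8 = byte 1 bit 0; 24 bits remain
Read 2: bits[8:9] width=1 -> value=1 (bin 1); offset now 9 = byte 1 bit 1; 23 bits remain
Read 3: bits[9:21] width=12 -> value=2723 (bin 101010100011); offset now 21 = byte 2 bit 5; 11 bits remain
Read 4: bits[21:31] width=10 -> value=41 (bin 0000101001); offset now 31 = byte 3 bit 7; 1 bits remain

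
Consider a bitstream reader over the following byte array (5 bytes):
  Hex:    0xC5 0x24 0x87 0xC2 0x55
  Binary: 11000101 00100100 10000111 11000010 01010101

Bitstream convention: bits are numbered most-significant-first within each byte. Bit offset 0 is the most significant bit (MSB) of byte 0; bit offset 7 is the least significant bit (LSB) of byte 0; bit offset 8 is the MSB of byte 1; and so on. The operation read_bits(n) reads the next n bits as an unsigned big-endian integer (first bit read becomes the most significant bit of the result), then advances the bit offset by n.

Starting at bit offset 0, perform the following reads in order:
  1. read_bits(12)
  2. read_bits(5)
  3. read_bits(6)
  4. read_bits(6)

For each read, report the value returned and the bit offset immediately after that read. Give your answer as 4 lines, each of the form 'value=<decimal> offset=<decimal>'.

Answer: value=3154 offset=12
value=9 offset=17
value=3 offset=23
value=56 offset=29

Derivation:
Read 1: bits[0:12] width=12 -> value=3154 (bin 110001010010); offset now 12 = byte 1 bit 4; 28 bits remain
Read 2: bits[12:17] width=5 -> value=9 (bin 01001); offset now 17 = byte 2 bit 1; 23 bits remain
Read 3: bits[17:23] width=6 -> value=3 (bin 000011); offset now 23 = byte 2 bit 7; 17 bits remain
Read 4: bits[23:29] width=6 -> value=56 (bin 111000); offset now 29 = byte 3 bit 5; 11 bits remain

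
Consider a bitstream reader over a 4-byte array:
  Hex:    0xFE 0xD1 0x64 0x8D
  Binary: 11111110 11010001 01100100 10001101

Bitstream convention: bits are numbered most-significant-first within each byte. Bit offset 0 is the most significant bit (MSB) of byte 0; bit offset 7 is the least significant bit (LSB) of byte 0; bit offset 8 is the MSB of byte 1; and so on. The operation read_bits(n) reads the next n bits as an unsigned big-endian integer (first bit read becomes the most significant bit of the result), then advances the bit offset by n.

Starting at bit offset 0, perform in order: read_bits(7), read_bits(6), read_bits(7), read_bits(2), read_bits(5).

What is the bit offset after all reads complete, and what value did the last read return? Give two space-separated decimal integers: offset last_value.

Read 1: bits[0:7] width=7 -> value=127 (bin 1111111); offset now 7 = byte 0 bit 7; 25 bits remain
Read 2: bits[7:13] width=6 -> value=26 (bin 011010); offset now 13 = byte 1 bit 5; 19 bits remain
Read 3: bits[13:20] width=7 -> value=22 (bin 0010110); offset now 20 = byte 2 bit 4; 12 bits remain
Read 4: bits[20:22] width=2 -> value=1 (bin 01); offset now 22 = byte 2 bit 6; 10 bits remain
Read 5: bits[22:27] width=5 -> value=4 (bin 00100); offset now 27 = byte 3 bit 3; 5 bits remain

Answer: 27 4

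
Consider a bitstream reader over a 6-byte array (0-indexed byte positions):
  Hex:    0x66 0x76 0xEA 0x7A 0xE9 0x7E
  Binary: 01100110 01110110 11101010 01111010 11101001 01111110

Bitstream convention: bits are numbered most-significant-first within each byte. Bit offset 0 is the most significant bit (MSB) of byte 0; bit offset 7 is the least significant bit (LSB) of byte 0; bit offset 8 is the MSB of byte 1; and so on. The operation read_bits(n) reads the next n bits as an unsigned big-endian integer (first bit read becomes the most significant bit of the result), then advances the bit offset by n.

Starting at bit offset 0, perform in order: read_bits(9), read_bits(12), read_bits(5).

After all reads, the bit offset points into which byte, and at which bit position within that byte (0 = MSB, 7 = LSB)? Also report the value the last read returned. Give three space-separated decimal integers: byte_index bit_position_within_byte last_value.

Answer: 3 2 9

Derivation:
Read 1: bits[0:9] width=9 -> value=204 (bin 011001100); offset now 9 = byte 1 bit 1; 39 bits remain
Read 2: bits[9:21] width=12 -> value=3805 (bin 111011011101); offset now 21 = byte 2 bit 5; 27 bits remain
Read 3: bits[21:26] width=5 -> value=9 (bin 01001); offset now 26 = byte 3 bit 2; 22 bits remain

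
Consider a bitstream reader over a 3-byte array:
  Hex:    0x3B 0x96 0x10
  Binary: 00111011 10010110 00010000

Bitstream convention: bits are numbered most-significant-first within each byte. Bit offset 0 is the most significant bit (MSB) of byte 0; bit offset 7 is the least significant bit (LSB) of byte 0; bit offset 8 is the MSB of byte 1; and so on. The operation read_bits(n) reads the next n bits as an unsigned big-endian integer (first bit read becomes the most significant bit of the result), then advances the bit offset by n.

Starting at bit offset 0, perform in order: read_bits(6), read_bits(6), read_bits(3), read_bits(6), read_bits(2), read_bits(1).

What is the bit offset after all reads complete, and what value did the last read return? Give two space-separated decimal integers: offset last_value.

Answer: 24 0

Derivation:
Read 1: bits[0:6] width=6 -> value=14 (bin 001110); offset now 6 = byte 0 bit 6; 18 bits remain
Read 2: bits[6:12] width=6 -> value=57 (bin 111001); offset now 12 = byte 1 bit 4; 12 bits remain
Read 3: bits[12:15] width=3 -> value=3 (bin 011); offset now 15 = byte 1 bit 7; 9 bits remain
Read 4: bits[15:21] width=6 -> value=2 (bin 000010); offset now 21 = byte 2 bit 5; 3 bits remain
Read 5: bits[21:23] width=2 -> value=0 (bin 00); offset now 23 = byte 2 bit 7; 1 bits remain
Read 6: bits[23:24] width=1 -> value=0 (bin 0); offset now 24 = byte 3 bit 0; 0 bits remain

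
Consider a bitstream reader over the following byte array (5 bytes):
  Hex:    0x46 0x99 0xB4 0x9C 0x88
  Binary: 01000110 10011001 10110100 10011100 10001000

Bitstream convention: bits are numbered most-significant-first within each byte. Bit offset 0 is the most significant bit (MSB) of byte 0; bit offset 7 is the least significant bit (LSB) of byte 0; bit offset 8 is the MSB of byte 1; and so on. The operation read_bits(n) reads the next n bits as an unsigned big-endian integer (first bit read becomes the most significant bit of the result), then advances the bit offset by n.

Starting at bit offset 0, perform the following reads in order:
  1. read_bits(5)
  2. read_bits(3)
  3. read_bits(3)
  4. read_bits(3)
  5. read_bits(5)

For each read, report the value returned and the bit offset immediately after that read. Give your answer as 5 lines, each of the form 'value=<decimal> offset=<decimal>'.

Answer: value=8 offset=5
value=6 offset=8
value=4 offset=11
value=6 offset=14
value=13 offset=19

Derivation:
Read 1: bits[0:5] width=5 -> value=8 (bin 01000); offset now 5 = byte 0 bit 5; 35 bits remain
Read 2: bits[5:8] width=3 -> value=6 (bin 110); offset now 8 = byte 1 bit 0; 32 bits remain
Read 3: bits[8:11] width=3 -> value=4 (bin 100); offset now 11 = byte 1 bit 3; 29 bits remain
Read 4: bits[11:14] width=3 -> value=6 (bin 110); offset now 14 = byte 1 bit 6; 26 bits remain
Read 5: bits[14:19] width=5 -> value=13 (bin 01101); offset now 19 = byte 2 bit 3; 21 bits remain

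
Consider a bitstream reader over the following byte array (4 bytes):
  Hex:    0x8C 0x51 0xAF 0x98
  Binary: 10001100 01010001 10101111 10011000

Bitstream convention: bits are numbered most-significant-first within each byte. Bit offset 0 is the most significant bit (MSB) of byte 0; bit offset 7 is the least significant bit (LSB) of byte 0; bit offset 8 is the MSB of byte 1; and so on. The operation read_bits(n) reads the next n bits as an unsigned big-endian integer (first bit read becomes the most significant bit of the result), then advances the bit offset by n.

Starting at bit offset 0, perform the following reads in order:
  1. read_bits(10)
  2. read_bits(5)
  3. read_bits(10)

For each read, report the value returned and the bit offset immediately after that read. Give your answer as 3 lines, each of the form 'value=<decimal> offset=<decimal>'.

Answer: value=561 offset=10
value=8 offset=15
value=863 offset=25

Derivation:
Read 1: bits[0:10] width=10 -> value=561 (bin 1000110001); offset now 10 = byte 1 bit 2; 22 bits remain
Read 2: bits[10:15] width=5 -> value=8 (bin 01000); offset now 15 = byte 1 bit 7; 17 bits remain
Read 3: bits[15:25] width=10 -> value=863 (bin 1101011111); offset now 25 = byte 3 bit 1; 7 bits remain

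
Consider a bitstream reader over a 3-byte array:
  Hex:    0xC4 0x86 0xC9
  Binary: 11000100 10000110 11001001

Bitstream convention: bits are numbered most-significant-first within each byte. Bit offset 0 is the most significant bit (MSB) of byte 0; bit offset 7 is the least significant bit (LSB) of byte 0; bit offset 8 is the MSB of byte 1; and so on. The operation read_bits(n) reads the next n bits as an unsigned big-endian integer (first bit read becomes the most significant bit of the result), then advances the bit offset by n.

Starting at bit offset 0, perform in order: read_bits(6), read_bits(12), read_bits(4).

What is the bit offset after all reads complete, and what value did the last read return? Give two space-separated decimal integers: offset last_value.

Read 1: bits[0:6] width=6 -> value=49 (bin 110001); offset now 6 = byte 0 bit 6; 18 bits remain
Read 2: bits[6:18] width=12 -> value=539 (bin 001000011011); offset now 18 = byte 2 bit 2; 6 bits remain
Read 3: bits[18:22] width=4 -> value=2 (bin 0010); offset now 22 = byte 2 bit 6; 2 bits remain

Answer: 22 2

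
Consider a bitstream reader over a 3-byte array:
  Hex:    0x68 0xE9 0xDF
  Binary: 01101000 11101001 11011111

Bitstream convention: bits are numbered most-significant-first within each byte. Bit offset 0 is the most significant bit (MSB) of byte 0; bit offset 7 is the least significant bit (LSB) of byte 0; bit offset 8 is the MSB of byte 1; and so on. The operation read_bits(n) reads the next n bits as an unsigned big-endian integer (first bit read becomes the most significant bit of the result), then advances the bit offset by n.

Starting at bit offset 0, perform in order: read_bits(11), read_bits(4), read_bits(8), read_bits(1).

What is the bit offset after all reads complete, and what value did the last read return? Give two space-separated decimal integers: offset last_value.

Answer: 24 1

Derivation:
Read 1: bits[0:11] width=11 -> value=839 (bin 01101000111); offset now 11 = byte 1 bit 3; 13 bits remain
Read 2: bits[11:15] width=4 -> value=4 (bin 0100); offset now 15 = byte 1 bit 7; 9 bits remain
Read 3: bits[15:23] width=8 -> value=239 (bin 11101111); offset now 23 = byte 2 bit 7; 1 bits remain
Read 4: bits[23:24] width=1 -> value=1 (bin 1); offset now 24 = byte 3 bit 0; 0 bits remain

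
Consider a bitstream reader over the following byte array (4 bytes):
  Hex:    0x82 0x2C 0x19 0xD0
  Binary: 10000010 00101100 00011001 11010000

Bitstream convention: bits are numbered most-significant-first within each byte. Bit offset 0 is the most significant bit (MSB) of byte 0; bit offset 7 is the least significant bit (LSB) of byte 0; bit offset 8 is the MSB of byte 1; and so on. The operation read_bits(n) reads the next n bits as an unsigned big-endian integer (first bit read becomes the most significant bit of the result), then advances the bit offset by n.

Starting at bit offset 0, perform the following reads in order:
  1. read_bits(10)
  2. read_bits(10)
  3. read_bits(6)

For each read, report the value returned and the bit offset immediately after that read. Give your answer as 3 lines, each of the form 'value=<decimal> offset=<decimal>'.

Answer: value=520 offset=10
value=705 offset=20
value=39 offset=26

Derivation:
Read 1: bits[0:10] width=10 -> value=520 (bin 1000001000); offset now 10 = byte 1 bit 2; 22 bits remain
Read 2: bits[10:20] width=10 -> value=705 (bin 1011000001); offset now 20 = byte 2 bit 4; 12 bits remain
Read 3: bits[20:26] width=6 -> value=39 (bin 100111); offset now 26 = byte 3 bit 2; 6 bits remain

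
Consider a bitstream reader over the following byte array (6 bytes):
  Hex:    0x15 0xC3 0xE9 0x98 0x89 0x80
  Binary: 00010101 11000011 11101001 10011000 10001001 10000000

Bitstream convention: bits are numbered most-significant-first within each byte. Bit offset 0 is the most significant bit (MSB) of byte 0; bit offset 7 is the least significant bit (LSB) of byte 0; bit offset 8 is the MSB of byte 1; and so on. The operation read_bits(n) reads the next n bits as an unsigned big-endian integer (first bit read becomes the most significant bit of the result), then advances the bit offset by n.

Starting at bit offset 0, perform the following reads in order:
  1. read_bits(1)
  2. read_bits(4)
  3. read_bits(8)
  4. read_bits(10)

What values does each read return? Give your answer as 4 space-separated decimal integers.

Answer: 0 2 184 500

Derivation:
Read 1: bits[0:1] width=1 -> value=0 (bin 0); offset now 1 = byte 0 bit 1; 47 bits remain
Read 2: bits[1:5] width=4 -> value=2 (bin 0010); offset now 5 = byte 0 bit 5; 43 bits remain
Read 3: bits[5:13] width=8 -> value=184 (bin 10111000); offset now 13 = byte 1 bit 5; 35 bits remain
Read 4: bits[13:23] width=10 -> value=500 (bin 0111110100); offset now 23 = byte 2 bit 7; 25 bits remain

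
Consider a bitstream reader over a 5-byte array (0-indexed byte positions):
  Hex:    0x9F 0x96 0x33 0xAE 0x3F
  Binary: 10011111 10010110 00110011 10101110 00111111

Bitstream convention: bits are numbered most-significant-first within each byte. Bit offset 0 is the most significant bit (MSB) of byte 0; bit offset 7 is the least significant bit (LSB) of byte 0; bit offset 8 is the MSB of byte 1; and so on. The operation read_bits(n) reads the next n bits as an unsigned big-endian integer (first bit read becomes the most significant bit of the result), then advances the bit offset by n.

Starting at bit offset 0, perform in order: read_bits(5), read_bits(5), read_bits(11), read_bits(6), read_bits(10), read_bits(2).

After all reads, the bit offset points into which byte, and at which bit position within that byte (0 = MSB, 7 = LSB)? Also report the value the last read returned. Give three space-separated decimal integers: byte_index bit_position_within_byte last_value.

Answer: 4 7 3

Derivation:
Read 1: bits[0:5] width=5 -> value=19 (bin 10011); offset now 5 = byte 0 bit 5; 35 bits remain
Read 2: bits[5:10] width=5 -> value=30 (bin 11110); offset now 10 = byte 1 bit 2; 30 bits remain
Read 3: bits[10:21] width=11 -> value=710 (bin 01011000110); offset now 21 = byte 2 bit 5; 19 bits remain
Read 4: bits[21:27] width=6 -> value=29 (bin 011101); offset now 27 = byte 3 bit 3; 13 bits remain
Read 5: bits[27:37] width=10 -> value=455 (bin 0111000111); offset now 37 = byte 4 bit 5; 3 bits remain
Read 6: bits[37:39] width=2 -> value=3 (bin 11); offset now 39 = byte 4 bit 7; 1 bits remain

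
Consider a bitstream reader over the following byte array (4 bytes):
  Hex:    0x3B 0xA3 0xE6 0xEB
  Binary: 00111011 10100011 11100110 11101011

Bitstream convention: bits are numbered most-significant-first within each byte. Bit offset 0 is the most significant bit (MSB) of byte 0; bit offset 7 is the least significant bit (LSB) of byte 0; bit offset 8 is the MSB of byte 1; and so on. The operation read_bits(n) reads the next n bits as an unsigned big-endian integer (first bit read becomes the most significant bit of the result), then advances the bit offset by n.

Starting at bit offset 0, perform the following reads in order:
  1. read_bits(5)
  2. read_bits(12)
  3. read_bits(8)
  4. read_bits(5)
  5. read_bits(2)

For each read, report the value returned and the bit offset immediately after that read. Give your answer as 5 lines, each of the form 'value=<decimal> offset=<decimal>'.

Answer: value=7 offset=5
value=1863 offset=17
value=205 offset=25
value=26 offset=30
value=3 offset=32

Derivation:
Read 1: bits[0:5] width=5 -> value=7 (bin 00111); offset now 5 = byte 0 bit 5; 27 bits remain
Read 2: bits[5:17] width=12 -> value=1863 (bin 011101000111); offset now 17 = byte 2 bit 1; 15 bits remain
Read 3: bits[17:25] width=8 -> value=205 (bin 11001101); offset now 25 = byte 3 bit 1; 7 bits remain
Read 4: bits[25:30] width=5 -> value=26 (bin 11010); offset now 30 = byte 3 bit 6; 2 bits remain
Read 5: bits[30:32] width=2 -> value=3 (bin 11); offset now 32 = byte 4 bit 0; 0 bits remain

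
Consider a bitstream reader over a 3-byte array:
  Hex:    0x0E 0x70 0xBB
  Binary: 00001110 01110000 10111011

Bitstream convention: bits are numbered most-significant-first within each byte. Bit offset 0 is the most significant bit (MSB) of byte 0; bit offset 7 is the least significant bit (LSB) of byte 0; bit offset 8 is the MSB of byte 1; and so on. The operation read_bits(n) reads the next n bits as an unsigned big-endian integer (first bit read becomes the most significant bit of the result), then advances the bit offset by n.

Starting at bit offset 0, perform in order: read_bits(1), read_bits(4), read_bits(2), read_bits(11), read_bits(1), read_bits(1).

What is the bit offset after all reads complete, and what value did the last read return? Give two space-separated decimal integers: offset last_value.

Read 1: bits[0:1] width=1 -> value=0 (bin 0); offset now 1 = byte 0 bit 1; 23 bits remain
Read 2: bits[1:5] width=4 -> value=1 (bin 0001); offset now 5 = byte 0 bit 5; 19 bits remain
Read 3: bits[5:7] width=2 -> value=3 (bin 11); offset now 7 = byte 0 bit 7; 17 bits remain
Read 4: bits[7:18] width=11 -> value=450 (bin 00111000010); offset now 18 = byte 2 bit 2; 6 bits remain
Read 5: bits[18:19] width=1 -> value=1 (bin 1); offset now 19 = byte 2 bit 3; 5 bits remain
Read 6: bits[19:20] width=1 -> value=1 (bin 1); offset now 20 = byte 2 bit 4; 4 bits remain

Answer: 20 1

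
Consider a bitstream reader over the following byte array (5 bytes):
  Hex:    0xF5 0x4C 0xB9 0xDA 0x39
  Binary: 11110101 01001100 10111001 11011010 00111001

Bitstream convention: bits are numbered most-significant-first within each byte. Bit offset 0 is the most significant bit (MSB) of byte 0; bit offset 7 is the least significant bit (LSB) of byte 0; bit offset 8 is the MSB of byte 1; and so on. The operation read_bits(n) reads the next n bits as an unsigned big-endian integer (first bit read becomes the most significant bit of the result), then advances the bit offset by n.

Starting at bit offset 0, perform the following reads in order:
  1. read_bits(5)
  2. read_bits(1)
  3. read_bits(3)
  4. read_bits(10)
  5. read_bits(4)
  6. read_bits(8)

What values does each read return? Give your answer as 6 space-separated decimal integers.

Read 1: bits[0:5] width=5 -> value=30 (bin 11110); offset now 5 = byte 0 bit 5; 35 bits remain
Read 2: bits[5:6] width=1 -> value=1 (bin 1); offset now 6 = byte 0 bit 6; 34 bits remain
Read 3: bits[6:9] width=3 -> value=2 (bin 010); offset now 9 = byte 1 bit 1; 31 bits remain
Read 4: bits[9:19] width=10 -> value=613 (bin 1001100101); offset now 19 = byte 2 bit 3; 21 bits remain
Read 5: bits[19:23] width=4 -> value=12 (bin 1100); offset now 23 = byte 2 bit 7; 17 bits remain
Read 6: bits[23:31] width=8 -> value=237 (bin 11101101); offset now 31 = byte 3 bit 7; 9 bits remain

Answer: 30 1 2 613 12 237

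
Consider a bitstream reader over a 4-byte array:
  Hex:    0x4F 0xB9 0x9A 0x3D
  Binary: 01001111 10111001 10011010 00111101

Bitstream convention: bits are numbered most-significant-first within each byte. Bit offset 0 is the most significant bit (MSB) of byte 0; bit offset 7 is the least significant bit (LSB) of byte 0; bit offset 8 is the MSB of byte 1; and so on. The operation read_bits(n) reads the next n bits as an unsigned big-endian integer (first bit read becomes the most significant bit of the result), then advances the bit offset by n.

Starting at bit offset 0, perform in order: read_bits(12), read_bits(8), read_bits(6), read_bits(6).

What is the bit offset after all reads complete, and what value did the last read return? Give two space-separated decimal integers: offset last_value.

Read 1: bits[0:12] width=12 -> value=1275 (bin 010011111011); offset now 12 = byte 1 bit 4; 20 bits remain
Read 2: bits[12:20] width=8 -> value=153 (bin 10011001); offset now 20 = byte 2 bit 4; 12 bits remain
Read 3: bits[20:26] width=6 -> value=40 (bin 101000); offset now 26 = byte 3 bit 2; 6 bits remain
Read 4: bits[26:32] width=6 -> value=61 (bin 111101); offset now 32 = byte 4 bit 0; 0 bits remain

Answer: 32 61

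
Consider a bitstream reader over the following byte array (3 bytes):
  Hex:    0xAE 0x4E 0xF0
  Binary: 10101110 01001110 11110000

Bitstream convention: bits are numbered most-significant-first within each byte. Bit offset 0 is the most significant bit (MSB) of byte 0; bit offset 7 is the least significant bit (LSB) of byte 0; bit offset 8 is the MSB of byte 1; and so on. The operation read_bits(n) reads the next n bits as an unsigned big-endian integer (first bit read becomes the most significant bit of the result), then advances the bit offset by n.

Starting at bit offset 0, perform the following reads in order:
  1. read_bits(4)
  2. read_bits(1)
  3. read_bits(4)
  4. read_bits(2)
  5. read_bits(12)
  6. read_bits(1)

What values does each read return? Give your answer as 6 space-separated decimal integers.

Answer: 10 1 12 2 1912 0

Derivation:
Read 1: bits[0:4] width=4 -> value=10 (bin 1010); offset now 4 = byte 0 bit 4; 20 bits remain
Read 2: bits[4:5] width=1 -> value=1 (bin 1); offset now 5 = byte 0 bit 5; 19 bits remain
Read 3: bits[5:9] width=4 -> value=12 (bin 1100); offset now 9 = byte 1 bit 1; 15 bits remain
Read 4: bits[9:11] width=2 -> value=2 (bin 10); offset now 11 = byte 1 bit 3; 13 bits remain
Read 5: bits[11:23] width=12 -> value=1912 (bin 011101111000); offset now 23 = byte 2 bit 7; 1 bits remain
Read 6: bits[23:24] width=1 -> value=0 (bin 0); offset now 24 = byte 3 bit 0; 0 bits remain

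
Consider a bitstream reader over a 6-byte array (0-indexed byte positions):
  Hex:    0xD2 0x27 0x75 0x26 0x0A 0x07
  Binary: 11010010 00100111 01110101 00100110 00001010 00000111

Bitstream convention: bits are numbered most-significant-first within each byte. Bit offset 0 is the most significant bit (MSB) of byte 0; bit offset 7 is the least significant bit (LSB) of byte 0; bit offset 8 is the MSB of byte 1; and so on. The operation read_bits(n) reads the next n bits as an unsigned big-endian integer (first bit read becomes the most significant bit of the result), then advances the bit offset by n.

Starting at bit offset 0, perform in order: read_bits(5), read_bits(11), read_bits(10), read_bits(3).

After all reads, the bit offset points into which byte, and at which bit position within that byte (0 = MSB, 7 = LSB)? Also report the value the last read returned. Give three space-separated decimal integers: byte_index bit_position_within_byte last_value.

Answer: 3 5 4

Derivation:
Read 1: bits[0:5] width=5 -> value=26 (bin 11010); offset now 5 = byte 0 bit 5; 43 bits remain
Read 2: bits[5:16] width=11 -> value=551 (bin 01000100111); offset now 16 = byte 2 bit 0; 32 bits remain
Read 3: bits[16:26] width=10 -> value=468 (bin 0111010100); offset now 26 = byte 3 bit 2; 22 bits remain
Read 4: bits[26:29] width=3 -> value=4 (bin 100); offset now 29 = byte 3 bit 5; 19 bits remain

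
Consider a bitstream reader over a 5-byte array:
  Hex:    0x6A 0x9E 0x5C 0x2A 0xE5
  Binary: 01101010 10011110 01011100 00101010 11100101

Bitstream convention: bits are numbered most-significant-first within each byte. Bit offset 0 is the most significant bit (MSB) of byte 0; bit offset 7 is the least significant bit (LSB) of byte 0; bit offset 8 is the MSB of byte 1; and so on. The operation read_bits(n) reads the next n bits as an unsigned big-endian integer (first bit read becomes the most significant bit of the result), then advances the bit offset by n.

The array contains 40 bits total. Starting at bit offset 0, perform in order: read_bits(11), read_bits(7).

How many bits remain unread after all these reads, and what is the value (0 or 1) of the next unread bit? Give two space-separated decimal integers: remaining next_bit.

Answer: 22 0

Derivation:
Read 1: bits[0:11] width=11 -> value=852 (bin 01101010100); offset now 11 = byte 1 bit 3; 29 bits remain
Read 2: bits[11:18] width=7 -> value=121 (bin 1111001); offset now 18 = byte 2 bit 2; 22 bits remain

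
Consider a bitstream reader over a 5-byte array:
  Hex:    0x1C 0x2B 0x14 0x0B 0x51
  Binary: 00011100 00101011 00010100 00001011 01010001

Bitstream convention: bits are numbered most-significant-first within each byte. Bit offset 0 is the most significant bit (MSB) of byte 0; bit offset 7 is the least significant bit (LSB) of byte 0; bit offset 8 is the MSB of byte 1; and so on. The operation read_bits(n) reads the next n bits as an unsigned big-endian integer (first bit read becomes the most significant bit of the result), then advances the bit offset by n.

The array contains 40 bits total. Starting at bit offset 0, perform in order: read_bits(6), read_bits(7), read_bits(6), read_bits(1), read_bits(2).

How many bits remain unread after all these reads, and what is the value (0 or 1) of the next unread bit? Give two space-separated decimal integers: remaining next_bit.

Answer: 18 0

Derivation:
Read 1: bits[0:6] width=6 -> value=7 (bin 000111); offset now 6 = byte 0 bit 6; 34 bits remain
Read 2: bits[6:13] width=7 -> value=5 (bin 0000101); offset now 13 = byte 1 bit 5; 27 bits remain
Read 3: bits[13:19] width=6 -> value=24 (bin 011000); offset now 19 = byte 2 bit 3; 21 bits remain
Read 4: bits[19:20] width=1 -> value=1 (bin 1); offset now 20 = byte 2 bit 4; 20 bits remain
Read 5: bits[20:22] width=2 -> value=1 (bin 01); offset now 22 = byte 2 bit 6; 18 bits remain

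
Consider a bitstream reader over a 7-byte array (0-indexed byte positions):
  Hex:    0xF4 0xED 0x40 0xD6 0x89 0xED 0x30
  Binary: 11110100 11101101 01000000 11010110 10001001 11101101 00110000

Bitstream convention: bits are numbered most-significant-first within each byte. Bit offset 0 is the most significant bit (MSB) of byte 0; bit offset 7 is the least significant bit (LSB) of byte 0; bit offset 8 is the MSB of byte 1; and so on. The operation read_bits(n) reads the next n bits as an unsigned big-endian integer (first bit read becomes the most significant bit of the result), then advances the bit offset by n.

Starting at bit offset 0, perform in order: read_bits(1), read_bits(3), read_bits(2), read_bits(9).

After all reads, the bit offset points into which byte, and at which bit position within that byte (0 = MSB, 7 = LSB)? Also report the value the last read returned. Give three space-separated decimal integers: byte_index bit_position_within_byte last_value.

Answer: 1 7 118

Derivation:
Read 1: bits[0:1] width=1 -> value=1 (bin 1); offset now 1 = byte 0 bit 1; 55 bits remain
Read 2: bits[1:4] width=3 -> value=7 (bin 111); offset now 4 = byte 0 bit 4; 52 bits remain
Read 3: bits[4:6] width=2 -> value=1 (bin 01); offset now 6 = byte 0 bit 6; 50 bits remain
Read 4: bits[6:15] width=9 -> value=118 (bin 001110110); offset now 15 = byte 1 bit 7; 41 bits remain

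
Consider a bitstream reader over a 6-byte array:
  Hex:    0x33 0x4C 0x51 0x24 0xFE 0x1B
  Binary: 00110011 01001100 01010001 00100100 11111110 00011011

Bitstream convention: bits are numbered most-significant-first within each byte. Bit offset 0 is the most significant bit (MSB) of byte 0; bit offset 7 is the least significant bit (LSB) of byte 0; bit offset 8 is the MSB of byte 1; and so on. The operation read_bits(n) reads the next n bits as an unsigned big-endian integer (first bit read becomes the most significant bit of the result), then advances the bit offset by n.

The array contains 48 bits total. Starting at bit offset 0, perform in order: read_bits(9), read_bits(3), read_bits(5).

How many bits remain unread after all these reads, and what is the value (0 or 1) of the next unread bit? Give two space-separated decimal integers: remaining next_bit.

Read 1: bits[0:9] width=9 -> value=102 (bin 001100110); offset now 9 = byte 1 bit 1; 39 bits remain
Read 2: bits[9:12] width=3 -> value=4 (bin 100); offset now 12 = byte 1 bit 4; 36 bits remain
Read 3: bits[12:17] width=5 -> value=24 (bin 11000); offset now 17 = byte 2 bit 1; 31 bits remain

Answer: 31 1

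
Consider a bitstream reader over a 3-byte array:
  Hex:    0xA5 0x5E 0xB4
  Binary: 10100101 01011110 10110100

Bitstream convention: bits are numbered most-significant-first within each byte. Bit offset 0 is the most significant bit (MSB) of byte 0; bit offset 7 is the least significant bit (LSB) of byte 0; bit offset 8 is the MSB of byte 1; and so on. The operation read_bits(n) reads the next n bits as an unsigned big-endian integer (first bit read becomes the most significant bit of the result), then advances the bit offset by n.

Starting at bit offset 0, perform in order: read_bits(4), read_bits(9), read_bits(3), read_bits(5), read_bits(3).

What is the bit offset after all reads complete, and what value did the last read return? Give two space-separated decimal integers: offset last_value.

Read 1: bits[0:4] width=4 -> value=10 (bin 1010); offset now 4 = byte 0 bit 4; 20 bits remain
Read 2: bits[4:13] width=9 -> value=171 (bin 010101011); offset now 13 = byte 1 bit 5; 11 bits remain
Read 3: bits[13:16] width=3 -> value=6 (bin 110); offset now 16 = byte 2 bit 0; 8 bits remain
Read 4: bits[16:21] width=5 -> value=22 (bin 10110); offset now 21 = byte 2 bit 5; 3 bits remain
Read 5: bits[21:24] width=3 -> value=4 (bin 100); offset now 24 = byte 3 bit 0; 0 bits remain

Answer: 24 4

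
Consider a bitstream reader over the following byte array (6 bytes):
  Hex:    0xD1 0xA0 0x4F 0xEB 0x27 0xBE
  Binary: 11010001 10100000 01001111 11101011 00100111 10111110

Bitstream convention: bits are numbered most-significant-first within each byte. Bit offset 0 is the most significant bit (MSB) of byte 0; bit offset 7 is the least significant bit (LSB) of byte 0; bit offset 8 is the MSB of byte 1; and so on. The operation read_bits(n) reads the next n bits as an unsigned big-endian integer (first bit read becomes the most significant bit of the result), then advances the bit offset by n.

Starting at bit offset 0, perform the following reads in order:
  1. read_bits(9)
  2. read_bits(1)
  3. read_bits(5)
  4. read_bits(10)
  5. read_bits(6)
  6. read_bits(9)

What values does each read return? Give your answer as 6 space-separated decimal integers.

Answer: 419 0 16 159 53 295

Derivation:
Read 1: bits[0:9] width=9 -> value=419 (bin 110100011); offset now 9 = byte 1 bit 1; 39 bits remain
Read 2: bits[9:10] width=1 -> value=0 (bin 0); offset now 10 = byte 1 bit 2; 38 bits remain
Read 3: bits[10:15] width=5 -> value=16 (bin 10000); offset now 15 = byte 1 bit 7; 33 bits remain
Read 4: bits[15:25] width=10 -> value=159 (bin 0010011111); offset now 25 = byte 3 bit 1; 23 bits remain
Read 5: bits[25:31] width=6 -> value=53 (bin 110101); offset now 31 = byte 3 bit 7; 17 bits remain
Read 6: bits[31:40] width=9 -> value=295 (bin 100100111); offset now 40 = byte 5 bit 0; 8 bits remain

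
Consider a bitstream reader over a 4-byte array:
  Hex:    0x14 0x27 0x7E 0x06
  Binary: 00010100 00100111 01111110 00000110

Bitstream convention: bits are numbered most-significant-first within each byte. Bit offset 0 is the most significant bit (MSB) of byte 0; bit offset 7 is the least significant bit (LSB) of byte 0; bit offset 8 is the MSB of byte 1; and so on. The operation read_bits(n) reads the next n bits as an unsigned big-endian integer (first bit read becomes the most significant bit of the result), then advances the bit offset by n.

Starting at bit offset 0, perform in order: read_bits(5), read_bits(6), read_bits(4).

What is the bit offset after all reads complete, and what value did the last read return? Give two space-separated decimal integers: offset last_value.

Answer: 15 3

Derivation:
Read 1: bits[0:5] width=5 -> value=2 (bin 00010); offset now 5 = byte 0 bit 5; 27 bits remain
Read 2: bits[5:11] width=6 -> value=33 (bin 100001); offset now 11 = byte 1 bit 3; 21 bits remain
Read 3: bits[11:15] width=4 -> value=3 (bin 0011); offset now 15 = byte 1 bit 7; 17 bits remain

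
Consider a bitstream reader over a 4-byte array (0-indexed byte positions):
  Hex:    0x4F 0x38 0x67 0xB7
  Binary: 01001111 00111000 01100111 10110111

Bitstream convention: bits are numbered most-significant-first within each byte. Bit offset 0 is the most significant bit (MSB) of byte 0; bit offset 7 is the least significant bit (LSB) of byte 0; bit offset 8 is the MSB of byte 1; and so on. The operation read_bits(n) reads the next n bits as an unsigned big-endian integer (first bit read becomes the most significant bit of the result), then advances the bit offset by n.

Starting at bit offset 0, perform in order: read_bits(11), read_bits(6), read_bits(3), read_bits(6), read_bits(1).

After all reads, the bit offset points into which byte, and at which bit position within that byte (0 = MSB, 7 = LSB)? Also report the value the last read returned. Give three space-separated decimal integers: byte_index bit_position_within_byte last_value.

Answer: 3 3 1

Derivation:
Read 1: bits[0:11] width=11 -> value=633 (bin 01001111001); offset now 11 = byte 1 bit 3; 21 bits remain
Read 2: bits[11:17] width=6 -> value=48 (bin 110000); offset now 17 = byte 2 bit 1; 15 bits remain
Read 3: bits[17:20] width=3 -> value=6 (bin 110); offset now 20 = byte 2 bit 4; 12 bits remain
Read 4: bits[20:26] width=6 -> value=30 (bin 011110); offset now 26 = byte 3 bit 2; 6 bits remain
Read 5: bits[26:27] width=1 -> value=1 (bin 1); offset now 27 = byte 3 bit 3; 5 bits remain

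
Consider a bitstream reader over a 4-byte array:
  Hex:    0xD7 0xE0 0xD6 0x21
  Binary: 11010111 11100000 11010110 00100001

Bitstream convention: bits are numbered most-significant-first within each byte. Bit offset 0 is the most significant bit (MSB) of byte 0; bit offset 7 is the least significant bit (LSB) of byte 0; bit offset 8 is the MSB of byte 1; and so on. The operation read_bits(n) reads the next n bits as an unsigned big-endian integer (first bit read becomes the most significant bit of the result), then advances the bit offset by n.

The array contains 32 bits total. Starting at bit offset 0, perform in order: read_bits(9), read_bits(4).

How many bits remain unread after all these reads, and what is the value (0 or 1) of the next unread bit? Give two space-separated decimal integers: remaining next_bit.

Read 1: bits[0:9] width=9 -> value=431 (bin 110101111); offset now 9 = byte 1 bit 1; 23 bits remain
Read 2: bits[9:13] width=4 -> value=12 (bin 1100); offset now 13 = byte 1 bit 5; 19 bits remain

Answer: 19 0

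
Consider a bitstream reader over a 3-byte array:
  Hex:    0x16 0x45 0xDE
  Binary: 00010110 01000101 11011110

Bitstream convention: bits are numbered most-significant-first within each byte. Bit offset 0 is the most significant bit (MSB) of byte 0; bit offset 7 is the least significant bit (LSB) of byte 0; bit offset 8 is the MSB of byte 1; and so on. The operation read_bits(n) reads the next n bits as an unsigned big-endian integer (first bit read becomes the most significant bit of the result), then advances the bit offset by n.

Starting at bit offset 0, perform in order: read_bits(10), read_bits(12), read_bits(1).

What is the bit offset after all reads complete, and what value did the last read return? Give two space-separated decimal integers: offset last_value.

Answer: 23 1

Derivation:
Read 1: bits[0:10] width=10 -> value=89 (bin 0001011001); offset now 10 = byte 1 bit 2; 14 bits remain
Read 2: bits[10:22] width=12 -> value=375 (bin 000101110111); offset now 22 = byte 2 bit 6; 2 bits remain
Read 3: bits[22:23] width=1 -> value=1 (bin 1); offset now 23 = byte 2 bit 7; 1 bits remain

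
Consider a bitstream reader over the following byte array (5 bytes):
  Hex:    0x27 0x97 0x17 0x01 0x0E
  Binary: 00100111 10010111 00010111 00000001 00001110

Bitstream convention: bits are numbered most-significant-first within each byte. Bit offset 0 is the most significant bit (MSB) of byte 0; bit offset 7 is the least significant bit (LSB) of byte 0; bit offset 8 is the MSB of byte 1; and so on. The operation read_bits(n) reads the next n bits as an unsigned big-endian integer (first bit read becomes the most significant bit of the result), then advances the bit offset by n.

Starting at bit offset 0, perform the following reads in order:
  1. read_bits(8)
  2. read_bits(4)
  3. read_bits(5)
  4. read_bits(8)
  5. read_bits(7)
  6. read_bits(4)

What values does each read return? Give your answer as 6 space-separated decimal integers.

Answer: 39 9 14 46 1 0

Derivation:
Read 1: bits[0:8] width=8 -> value=39 (bin 00100111); offset now 8 = byte 1 bit 0; 32 bits remain
Read 2: bits[8:12] width=4 -> value=9 (bin 1001); offset now 12 = byte 1 bit 4; 28 bits remain
Read 3: bits[12:17] width=5 -> value=14 (bin 01110); offset now 17 = byte 2 bit 1; 23 bits remain
Read 4: bits[17:25] width=8 -> value=46 (bin 00101110); offset now 25 = byte 3 bit 1; 15 bits remain
Read 5: bits[25:32] width=7 -> value=1 (bin 0000001); offset now 32 = byte 4 bit 0; 8 bits remain
Read 6: bits[32:36] width=4 -> value=0 (bin 0000); offset now 36 = byte 4 bit 4; 4 bits remain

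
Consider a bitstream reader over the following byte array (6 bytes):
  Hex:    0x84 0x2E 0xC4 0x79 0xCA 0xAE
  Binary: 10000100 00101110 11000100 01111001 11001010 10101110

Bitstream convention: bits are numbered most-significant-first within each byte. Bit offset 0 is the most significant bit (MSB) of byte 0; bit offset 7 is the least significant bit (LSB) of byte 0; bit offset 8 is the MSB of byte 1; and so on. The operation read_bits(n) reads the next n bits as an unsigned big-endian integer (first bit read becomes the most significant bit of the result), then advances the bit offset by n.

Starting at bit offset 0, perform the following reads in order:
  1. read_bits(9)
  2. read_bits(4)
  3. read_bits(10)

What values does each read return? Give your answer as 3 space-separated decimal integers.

Answer: 264 5 866

Derivation:
Read 1: bits[0:9] width=9 -> value=264 (bin 100001000); offset now 9 = byte 1 bit 1; 39 bits remain
Read 2: bits[9:13] width=4 -> value=5 (bin 0101); offset now 13 = byte 1 bit 5; 35 bits remain
Read 3: bits[13:23] width=10 -> value=866 (bin 1101100010); offset now 23 = byte 2 bit 7; 25 bits remain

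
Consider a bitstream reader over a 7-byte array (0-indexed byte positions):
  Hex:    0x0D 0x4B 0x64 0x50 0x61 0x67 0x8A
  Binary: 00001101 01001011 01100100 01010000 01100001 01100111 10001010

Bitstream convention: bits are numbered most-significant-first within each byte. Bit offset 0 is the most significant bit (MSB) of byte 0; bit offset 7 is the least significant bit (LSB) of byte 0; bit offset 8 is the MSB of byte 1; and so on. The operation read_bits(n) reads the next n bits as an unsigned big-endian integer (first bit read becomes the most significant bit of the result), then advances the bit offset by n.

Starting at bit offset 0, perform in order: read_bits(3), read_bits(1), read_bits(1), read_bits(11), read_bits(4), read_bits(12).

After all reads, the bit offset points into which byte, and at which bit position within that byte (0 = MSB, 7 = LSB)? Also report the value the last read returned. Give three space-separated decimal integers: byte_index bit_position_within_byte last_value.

Read 1: bits[0:3] width=3 -> value=0 (bin 000); offset now 3 = byte 0 bit 3; 53 bits remain
Read 2: bits[3:4] width=1 -> value=0 (bin 0); offset now 4 = byte 0 bit 4; 52 bits remain
Read 3: bits[4:5] width=1 -> value=1 (bin 1); offset now 5 = byte 0 bit 5; 51 bits remain
Read 4: bits[5:16] width=11 -> value=1355 (bin 10101001011); offset now 16 = byte 2 bit 0; 40 bits remain
Read 5: bits[16:20] width=4 -> value=6 (bin 0110); offset now 20 = byte 2 bit 4; 36 bits remain
Read 6: bits[20:32] width=12 -> value=1104 (bin 010001010000); offset now 32 = byte 4 bit 0; 24 bits remain

Answer: 4 0 1104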